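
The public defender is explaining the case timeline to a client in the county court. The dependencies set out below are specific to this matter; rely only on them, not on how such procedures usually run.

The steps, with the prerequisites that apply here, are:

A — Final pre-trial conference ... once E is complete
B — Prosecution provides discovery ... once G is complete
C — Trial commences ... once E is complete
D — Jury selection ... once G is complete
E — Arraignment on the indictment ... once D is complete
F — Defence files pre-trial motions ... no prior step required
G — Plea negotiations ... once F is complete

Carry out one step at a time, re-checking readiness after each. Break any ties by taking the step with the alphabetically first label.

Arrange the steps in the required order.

F has no prerequisites → F first.
G needed F, now all done → G.
Ready: B and D. B has the earlier label → B.
D needed G, now all done → D.
E is the only step now ready → E.
Now A and C have their prerequisites met. A has the earlier label, so A next.
C needed E, now all done → C.

F, G, B, D, E, A, C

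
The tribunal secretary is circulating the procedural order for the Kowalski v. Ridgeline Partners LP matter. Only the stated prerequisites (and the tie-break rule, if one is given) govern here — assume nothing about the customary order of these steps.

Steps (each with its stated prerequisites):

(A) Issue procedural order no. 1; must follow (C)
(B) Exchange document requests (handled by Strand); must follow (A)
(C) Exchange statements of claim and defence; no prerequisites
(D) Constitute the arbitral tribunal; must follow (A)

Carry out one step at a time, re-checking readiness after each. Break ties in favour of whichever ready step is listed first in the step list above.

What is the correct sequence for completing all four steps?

(C), (A), (B), (D)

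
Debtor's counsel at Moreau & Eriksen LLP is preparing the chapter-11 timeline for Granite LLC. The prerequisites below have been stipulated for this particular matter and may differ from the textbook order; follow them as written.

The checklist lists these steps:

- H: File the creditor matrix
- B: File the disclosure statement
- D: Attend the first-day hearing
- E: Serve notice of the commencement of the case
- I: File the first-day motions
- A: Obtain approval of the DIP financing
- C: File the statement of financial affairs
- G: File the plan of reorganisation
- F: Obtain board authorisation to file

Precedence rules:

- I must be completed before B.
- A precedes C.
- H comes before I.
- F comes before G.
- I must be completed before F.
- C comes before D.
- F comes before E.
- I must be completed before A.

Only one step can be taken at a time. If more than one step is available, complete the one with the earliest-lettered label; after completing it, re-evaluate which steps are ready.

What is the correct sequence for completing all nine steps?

H has no prerequisites → H first.
I needed H, now all done → I.
A, B and F are all available; A has the earlier label → A.
C now also ready, so the ready set is {B, C, F}; B has the earlier label → B.
Ready: C and F. C has the earlier label → C.
Ready: D and F. D has the earlier label → D.
That leaves F as the only ready step → F.
Now E and G have their prerequisites met. E has the earlier label, so E next.
G needed F, now all done → G.

H I A B C D F E G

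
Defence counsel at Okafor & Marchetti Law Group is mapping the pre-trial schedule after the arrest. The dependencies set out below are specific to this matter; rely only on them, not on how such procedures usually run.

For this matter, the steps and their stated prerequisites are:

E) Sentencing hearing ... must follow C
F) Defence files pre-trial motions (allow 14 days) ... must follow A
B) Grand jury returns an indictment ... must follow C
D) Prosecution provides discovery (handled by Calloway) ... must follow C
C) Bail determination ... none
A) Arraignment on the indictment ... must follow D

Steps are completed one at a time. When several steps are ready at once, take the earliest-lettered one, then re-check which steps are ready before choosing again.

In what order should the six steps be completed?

C, B, D, A, E, F

C is the only step with nothing outstanding, so it goes first.
Ready: B, D and E. B has the earlier label → B.
Now D and E have their prerequisites met. D has the earlier label, so D next.
Now A and E have their prerequisites met. A has the earlier label, so A next.
F now also ready, so the ready set is {E, F}; E has the earlier label → E.
F is the only step now ready → F.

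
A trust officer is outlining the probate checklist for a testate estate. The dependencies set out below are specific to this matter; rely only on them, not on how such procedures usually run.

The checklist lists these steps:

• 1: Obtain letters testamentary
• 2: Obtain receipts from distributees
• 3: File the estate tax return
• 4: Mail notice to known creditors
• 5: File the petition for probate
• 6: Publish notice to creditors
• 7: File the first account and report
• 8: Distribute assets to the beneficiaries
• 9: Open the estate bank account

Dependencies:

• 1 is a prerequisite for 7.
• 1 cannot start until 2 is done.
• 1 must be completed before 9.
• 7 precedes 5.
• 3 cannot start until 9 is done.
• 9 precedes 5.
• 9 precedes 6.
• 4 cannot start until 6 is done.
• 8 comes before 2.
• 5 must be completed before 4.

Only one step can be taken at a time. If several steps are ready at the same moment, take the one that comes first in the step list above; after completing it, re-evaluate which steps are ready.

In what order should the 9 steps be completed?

8, 2, 1, 7, 9, 3, 5, 6, 4

8 has no prerequisites → 8 first.
2 is the only step now ready → 2.
1 is the only step now ready → 1.
Now 7 and 9 have their prerequisites met. 7 is listed earlier, so 7 next.
That leaves 9 as the only ready step → 9.
Ready: 3, 5 and 6. 3 is listed earlier → 3.
Ready: 5 and 6. 5 is listed earlier → 5.
6 needed 9, now all done → 6.
4 needed 5 and 6, now all done → 4.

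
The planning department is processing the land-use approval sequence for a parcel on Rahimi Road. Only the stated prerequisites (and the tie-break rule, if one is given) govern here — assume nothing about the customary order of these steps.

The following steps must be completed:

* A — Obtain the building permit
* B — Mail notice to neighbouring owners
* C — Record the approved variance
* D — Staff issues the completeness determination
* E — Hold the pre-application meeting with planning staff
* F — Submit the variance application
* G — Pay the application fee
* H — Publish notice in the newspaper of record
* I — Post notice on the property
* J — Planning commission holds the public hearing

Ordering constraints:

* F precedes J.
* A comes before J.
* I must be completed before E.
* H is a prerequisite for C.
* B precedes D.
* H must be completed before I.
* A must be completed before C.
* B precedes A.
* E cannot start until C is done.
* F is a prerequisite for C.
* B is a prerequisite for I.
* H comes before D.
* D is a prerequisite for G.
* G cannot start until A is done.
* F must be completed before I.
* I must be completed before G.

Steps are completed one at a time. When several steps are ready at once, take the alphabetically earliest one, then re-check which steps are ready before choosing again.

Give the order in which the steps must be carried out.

B A F H C D I E G J

B, F and H have no prerequisites; B has the earlier label, so B is first.
Now A, F and H have their prerequisites met. A has the earlier label, so A next.
Ready: F and H. F has the earlier label → F.
J now also ready, so the ready set is {H, J}; H has the earlier label → H.
Now C, D, I and J have their prerequisites met. C has the earlier label, so C next.
Ready: D, I and J. D has the earlier label → D.
I and J are both available; I has the earlier label → I.
Ready: E, G and J. E has the earlier label → E.
Ready: G and J. G has the earlier label → G.
J is the only step now ready → J.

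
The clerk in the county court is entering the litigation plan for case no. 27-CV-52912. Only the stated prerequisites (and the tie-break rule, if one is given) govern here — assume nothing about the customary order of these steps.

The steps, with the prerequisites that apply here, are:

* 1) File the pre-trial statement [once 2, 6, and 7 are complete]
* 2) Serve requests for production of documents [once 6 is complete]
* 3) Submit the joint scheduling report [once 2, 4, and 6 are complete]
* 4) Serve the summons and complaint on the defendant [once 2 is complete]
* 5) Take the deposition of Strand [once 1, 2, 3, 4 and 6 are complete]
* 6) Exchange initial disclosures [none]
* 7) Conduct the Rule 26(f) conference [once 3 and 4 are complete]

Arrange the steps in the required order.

6 → 2 → 4 → 3 → 7 → 1 → 5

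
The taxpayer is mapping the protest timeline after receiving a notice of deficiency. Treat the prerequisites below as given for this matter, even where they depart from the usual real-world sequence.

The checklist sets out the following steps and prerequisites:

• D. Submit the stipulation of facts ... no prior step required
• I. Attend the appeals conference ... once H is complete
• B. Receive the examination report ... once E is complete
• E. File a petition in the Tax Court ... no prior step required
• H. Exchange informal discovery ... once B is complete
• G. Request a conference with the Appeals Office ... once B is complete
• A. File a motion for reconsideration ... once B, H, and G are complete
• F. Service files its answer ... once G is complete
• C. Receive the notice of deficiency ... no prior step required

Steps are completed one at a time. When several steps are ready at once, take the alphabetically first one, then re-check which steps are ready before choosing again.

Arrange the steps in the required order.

C, D, E, B, G, F, H, A, I

C, D and E have no prerequisites; C has the earlier label, so C is first.
Ready: D and E. D has the earlier label → D.
That leaves E as the only ready step → E.
B is the only step now ready → B.
Now G and H have their prerequisites met. G has the earlier label, so G next.
F now also ready, so the ready set is {F, H}; F has the earlier label → F.
That leaves H as the only ready step → H.
Ready: A and I. A has the earlier label → A.
I needed H, now all done → I.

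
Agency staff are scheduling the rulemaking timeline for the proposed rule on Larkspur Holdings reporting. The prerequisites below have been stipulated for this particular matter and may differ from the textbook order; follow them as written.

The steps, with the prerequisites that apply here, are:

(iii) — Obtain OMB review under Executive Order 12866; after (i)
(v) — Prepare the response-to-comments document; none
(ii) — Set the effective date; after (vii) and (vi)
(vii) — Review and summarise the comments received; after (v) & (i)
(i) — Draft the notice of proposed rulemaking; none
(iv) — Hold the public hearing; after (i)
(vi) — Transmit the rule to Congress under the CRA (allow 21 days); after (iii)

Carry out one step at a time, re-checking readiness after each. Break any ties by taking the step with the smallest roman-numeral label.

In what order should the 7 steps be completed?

(i) → (iii) → (iv) → (v) → (vi) → (vii) → (ii)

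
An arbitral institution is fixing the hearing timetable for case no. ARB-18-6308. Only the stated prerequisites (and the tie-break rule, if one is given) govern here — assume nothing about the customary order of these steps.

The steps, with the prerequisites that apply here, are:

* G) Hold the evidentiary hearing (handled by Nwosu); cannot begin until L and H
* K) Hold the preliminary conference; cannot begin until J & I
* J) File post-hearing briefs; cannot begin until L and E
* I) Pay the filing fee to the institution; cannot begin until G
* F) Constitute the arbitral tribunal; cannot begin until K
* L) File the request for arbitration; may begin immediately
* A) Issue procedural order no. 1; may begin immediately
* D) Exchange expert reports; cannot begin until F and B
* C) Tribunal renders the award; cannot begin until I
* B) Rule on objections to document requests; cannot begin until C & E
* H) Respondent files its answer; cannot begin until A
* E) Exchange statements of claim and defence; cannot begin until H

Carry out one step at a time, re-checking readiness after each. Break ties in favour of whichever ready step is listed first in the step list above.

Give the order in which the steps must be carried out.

L, A, H, G, I, C, E, J, K, F, B, D

Nothing is required for L and A. L is listed earlier → L first.
Next only A has its prerequisites met → A.
H is the only step now ready → H.
Ready: G and E. G is listed earlier → G.
Now I and E have their prerequisites met. I is listed earlier, so I next.
C now also ready, so the ready set is {C, E}; C is listed earlier → C.
Next only E has its prerequisites met → E.
J and B are both available; J is listed earlier → J.
Now K and B have their prerequisites met. K is listed earlier, so K next.
F now also ready, so the ready set is {F, B}; F is listed earlier → F.
B needed C and E, now all done → B.
D is the only step now ready → D.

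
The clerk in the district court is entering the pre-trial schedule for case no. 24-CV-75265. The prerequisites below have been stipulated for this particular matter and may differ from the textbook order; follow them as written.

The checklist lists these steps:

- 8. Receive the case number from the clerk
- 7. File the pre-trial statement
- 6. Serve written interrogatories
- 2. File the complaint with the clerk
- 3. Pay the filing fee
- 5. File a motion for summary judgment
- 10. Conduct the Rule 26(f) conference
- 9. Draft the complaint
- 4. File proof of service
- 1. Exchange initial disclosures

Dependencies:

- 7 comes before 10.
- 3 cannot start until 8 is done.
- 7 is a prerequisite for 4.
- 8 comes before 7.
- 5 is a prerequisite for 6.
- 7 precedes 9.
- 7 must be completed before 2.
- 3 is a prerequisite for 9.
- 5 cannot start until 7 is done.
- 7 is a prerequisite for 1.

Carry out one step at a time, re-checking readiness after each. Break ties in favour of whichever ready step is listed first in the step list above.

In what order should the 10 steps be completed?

8, 7, 2, 3, 5, 6, 10, 9, 4, 1

8 has no prerequisites → 8 first.
Now 7 and 3 have their prerequisites met. 7 is listed earlier, so 7 next.
2, 5, 10, 4 and 1 now also ready, so the ready set is {2, 3, 5, 10, 4, 1}; 2 is listed earlier → 2.
Ready: 3, 5, 10, 4 and 1. 3 is listed earlier → 3.
9 now also ready, so the ready set is {5, 10, 9, 4, 1}; 5 is listed earlier → 5.
6 now also ready, so the ready set is {6, 10, 9, 4, 1}; 6 is listed earlier → 6.
Now 10, 9, 4 and 1 have their prerequisites met. 10 is listed earlier, so 10 next.
Ready: 9, 4 and 1. 9 is listed earlier → 9.
Ready: 4 and 1. 4 is listed earlier → 4.
1 needed 7, now all done → 1.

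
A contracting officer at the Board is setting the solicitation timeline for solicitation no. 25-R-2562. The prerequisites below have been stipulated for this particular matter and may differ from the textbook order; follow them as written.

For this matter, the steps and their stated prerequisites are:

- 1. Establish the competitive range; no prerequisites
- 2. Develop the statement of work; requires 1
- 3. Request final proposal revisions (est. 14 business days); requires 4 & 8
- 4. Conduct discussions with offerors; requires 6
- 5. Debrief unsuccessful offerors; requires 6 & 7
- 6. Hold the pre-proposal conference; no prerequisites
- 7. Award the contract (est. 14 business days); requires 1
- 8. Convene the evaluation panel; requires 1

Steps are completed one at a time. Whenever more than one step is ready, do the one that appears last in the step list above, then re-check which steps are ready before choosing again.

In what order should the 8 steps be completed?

6, 4, 1, 8, 7, 5, 3, 2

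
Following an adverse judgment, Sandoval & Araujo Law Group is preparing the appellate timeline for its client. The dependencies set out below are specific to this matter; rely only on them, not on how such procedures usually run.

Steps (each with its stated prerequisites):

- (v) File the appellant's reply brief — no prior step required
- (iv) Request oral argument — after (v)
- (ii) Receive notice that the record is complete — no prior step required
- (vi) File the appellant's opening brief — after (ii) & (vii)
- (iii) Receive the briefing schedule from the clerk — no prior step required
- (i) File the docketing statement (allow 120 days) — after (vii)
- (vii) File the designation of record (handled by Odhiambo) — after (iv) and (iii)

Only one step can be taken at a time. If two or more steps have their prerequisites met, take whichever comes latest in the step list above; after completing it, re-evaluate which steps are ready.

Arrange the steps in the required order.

(iii), (ii) and (v) have no prerequisites; (iii) is listed later, so (iii) is first.
Now (ii) and (v) have their prerequisites met. (ii) is listed later, so (ii) next.
Next only (v) has its prerequisites met → (v).
(iv) is the only step now ready → (iv).
(vii) is the only step now ready → (vii).
Ready: (i) and (vi). (i) is listed later → (i).
That leaves (vi) as the only ready step → (vi).

(iii) (ii) (v) (iv) (vii) (i) (vi)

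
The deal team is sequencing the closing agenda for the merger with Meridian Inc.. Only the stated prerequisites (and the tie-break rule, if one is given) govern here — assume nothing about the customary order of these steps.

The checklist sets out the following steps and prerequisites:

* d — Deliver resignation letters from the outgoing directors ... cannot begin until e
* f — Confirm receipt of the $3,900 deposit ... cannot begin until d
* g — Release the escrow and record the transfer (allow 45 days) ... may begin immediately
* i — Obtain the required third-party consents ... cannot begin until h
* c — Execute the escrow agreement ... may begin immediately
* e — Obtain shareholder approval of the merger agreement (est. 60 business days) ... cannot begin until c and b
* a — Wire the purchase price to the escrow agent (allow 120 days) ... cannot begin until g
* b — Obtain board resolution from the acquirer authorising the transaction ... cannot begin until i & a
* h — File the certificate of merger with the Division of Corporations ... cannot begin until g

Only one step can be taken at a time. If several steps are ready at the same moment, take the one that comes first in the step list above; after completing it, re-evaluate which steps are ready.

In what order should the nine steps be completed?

g and c have no prerequisites; g is listed earlier, so g is first.
c, a and h are all available; c is listed earlier → c.
Ready: a and h. a is listed earlier → a.
Next only h has its prerequisites met → h.
Next only i has its prerequisites met → i.
That leaves b as the only ready step → b.
e needed c and b, now all done → e.
Next only d has its prerequisites met → d.
That leaves f as the only ready step → f.

g c a h i b e d f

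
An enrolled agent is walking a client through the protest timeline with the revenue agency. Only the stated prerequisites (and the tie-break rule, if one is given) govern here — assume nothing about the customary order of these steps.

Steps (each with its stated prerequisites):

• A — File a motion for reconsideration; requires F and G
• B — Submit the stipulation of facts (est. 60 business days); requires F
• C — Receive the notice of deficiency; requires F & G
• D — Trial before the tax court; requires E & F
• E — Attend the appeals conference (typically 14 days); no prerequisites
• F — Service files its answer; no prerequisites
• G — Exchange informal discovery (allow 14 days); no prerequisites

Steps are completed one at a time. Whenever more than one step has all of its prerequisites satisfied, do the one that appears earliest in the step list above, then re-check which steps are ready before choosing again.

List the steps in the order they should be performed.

E, F and G have no prerequisites; E is listed earlier, so E is first.
Now F and G have their prerequisites met. F is listed earlier, so F next.
Ready: B, D and G. B is listed earlier → B.
D and G are both available; D is listed earlier → D.
G is the only step now ready → G.
A and C are both available; A is listed earlier → A.
That leaves C as the only ready step → C.

E F B D G A C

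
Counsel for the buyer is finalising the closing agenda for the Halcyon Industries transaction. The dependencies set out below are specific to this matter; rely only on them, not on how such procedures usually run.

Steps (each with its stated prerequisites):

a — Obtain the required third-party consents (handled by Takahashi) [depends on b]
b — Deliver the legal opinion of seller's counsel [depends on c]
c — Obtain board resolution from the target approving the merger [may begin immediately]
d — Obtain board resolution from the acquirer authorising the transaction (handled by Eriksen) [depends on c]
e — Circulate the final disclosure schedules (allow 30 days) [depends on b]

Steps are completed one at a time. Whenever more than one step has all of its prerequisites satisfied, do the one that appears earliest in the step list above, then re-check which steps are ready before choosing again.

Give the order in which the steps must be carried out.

c is the only step with nothing outstanding, so it goes first.
b and d are both available; b is listed earlier → b.
Ready: a, d and e. a is listed earlier → a.
d and e are both available; d is listed earlier → d.
e needed b, now all done → e.

c, b, a, d, e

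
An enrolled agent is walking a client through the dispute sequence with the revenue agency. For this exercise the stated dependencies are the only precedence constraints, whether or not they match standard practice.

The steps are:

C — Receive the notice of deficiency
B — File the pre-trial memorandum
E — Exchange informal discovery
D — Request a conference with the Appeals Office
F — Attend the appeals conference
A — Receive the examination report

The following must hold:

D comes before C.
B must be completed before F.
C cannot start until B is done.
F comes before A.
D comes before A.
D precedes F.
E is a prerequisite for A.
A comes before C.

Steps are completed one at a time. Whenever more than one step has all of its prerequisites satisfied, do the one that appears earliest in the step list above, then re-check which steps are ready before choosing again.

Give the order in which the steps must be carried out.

B, E, D, F, A, C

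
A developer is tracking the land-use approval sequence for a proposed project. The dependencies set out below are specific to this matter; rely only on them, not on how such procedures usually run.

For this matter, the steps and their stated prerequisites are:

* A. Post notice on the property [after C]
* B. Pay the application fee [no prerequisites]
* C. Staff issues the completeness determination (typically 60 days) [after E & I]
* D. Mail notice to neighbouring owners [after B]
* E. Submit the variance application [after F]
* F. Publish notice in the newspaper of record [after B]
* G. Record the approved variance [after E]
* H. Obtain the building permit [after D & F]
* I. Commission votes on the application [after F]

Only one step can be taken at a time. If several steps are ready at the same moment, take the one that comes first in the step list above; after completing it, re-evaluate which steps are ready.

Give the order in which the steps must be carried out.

B D F E G H I C A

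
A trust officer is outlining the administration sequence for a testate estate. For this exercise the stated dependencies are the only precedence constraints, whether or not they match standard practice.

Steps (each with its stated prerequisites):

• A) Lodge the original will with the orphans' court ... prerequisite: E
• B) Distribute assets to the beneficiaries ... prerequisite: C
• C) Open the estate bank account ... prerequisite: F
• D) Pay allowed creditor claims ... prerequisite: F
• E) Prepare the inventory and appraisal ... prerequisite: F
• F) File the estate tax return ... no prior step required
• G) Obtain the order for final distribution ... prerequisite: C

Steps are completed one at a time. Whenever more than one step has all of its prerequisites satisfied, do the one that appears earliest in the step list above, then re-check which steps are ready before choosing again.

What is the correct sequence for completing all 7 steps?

F, C, B, D, E, A, G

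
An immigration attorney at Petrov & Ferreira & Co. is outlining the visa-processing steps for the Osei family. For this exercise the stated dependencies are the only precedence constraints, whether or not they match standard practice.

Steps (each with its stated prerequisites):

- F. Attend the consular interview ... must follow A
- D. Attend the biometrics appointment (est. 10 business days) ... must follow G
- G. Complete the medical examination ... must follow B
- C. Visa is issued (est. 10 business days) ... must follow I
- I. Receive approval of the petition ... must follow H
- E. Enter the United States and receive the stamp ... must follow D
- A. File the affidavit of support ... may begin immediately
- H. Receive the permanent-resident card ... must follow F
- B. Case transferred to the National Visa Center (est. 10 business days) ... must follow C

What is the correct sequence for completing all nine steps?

A F H I C B G D E

Only A has no prerequisites, so it is first.
That leaves F as the only ready step → F.
That leaves H as the only ready step → H.
That leaves I as the only ready step → I.
C needed I, now all done → C.
Next only B has its prerequisites met → B.
G is the only step now ready → G.
D needed G, now all done → D.
E needed D, now all done → E.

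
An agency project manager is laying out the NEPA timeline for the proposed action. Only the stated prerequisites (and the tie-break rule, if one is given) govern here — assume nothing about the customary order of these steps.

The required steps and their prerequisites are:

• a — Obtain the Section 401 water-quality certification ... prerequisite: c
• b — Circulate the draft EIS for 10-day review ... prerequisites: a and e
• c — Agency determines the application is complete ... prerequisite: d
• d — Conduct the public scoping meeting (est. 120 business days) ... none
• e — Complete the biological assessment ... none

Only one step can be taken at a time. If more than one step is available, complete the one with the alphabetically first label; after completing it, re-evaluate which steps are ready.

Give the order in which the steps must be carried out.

Nothing is required for d and e. d has the earlier label → d first.
Now c and e have their prerequisites met. c has the earlier label, so c next.
a now also ready, so the ready set is {a, e}; a has the earlier label → a.
e is the only step now ready → e.
That leaves b as the only ready step → b.

d, c, a, e, b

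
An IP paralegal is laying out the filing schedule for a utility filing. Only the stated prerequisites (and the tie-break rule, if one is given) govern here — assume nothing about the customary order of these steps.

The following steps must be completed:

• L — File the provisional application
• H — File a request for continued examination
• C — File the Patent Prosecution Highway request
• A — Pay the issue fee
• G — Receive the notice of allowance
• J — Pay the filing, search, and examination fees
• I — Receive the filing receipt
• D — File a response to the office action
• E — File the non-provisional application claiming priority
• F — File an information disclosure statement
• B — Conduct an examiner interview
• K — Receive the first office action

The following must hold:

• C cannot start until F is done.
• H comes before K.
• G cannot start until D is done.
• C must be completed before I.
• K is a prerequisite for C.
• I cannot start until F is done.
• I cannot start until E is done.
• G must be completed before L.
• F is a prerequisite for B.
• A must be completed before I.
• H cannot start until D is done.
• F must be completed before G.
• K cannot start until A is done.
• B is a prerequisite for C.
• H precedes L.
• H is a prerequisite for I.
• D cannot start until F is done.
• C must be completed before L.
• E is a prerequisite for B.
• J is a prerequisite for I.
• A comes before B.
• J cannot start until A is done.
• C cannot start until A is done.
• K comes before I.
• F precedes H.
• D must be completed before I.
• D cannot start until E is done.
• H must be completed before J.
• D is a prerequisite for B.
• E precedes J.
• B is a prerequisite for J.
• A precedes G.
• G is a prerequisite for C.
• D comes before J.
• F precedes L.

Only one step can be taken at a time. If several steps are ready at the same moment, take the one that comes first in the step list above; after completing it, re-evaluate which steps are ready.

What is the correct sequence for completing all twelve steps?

A, E, F, D, H, G, B, J, K, C, L, I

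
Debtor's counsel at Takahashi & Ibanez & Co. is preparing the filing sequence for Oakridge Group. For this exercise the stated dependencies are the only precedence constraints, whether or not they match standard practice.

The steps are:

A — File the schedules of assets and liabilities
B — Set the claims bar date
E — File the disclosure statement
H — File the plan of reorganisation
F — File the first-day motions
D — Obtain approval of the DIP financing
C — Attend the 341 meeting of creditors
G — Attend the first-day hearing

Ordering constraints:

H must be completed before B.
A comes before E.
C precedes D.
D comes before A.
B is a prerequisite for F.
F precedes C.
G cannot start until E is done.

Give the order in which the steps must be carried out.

H → B → F → C → D → A → E → G

Only H has no prerequisites, so it is first.
That leaves B as the only ready step → B.
F is the only step now ready → F.
Next only C has its prerequisites met → C.
That leaves D as the only ready step → D.
Next only A has its prerequisites met → A.
E needed A, now all done → E.
Next only G has its prerequisites met → G.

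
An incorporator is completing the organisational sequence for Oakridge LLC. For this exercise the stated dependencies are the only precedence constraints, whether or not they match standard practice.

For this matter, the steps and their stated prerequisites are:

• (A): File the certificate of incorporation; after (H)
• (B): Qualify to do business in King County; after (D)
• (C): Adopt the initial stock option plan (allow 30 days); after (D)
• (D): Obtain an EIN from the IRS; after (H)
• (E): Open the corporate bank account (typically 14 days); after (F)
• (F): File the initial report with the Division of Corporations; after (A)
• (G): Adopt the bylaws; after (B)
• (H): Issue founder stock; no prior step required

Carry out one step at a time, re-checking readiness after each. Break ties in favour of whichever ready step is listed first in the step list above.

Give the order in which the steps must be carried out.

(H), (A), (D), (B), (C), (F), (E), (G)

(H) is the only step with nothing outstanding, so it goes first.
Ready: (A) and (D). (A) is listed earlier → (A).
(F) now also ready, so the ready set is {(D), (F)}; (D) is listed earlier → (D).
(B) and (C) now also ready, so the ready set is {(B), (C), (F)}; (B) is listed earlier → (B).
(G) now also ready, so the ready set is {(C), (F), (G)}; (C) is listed earlier → (C).
(F) and (G) are both available; (F) is listed earlier → (F).
(E) now also ready, so the ready set is {(E), (G)}; (E) is listed earlier → (E).
That leaves (G) as the only ready step → (G).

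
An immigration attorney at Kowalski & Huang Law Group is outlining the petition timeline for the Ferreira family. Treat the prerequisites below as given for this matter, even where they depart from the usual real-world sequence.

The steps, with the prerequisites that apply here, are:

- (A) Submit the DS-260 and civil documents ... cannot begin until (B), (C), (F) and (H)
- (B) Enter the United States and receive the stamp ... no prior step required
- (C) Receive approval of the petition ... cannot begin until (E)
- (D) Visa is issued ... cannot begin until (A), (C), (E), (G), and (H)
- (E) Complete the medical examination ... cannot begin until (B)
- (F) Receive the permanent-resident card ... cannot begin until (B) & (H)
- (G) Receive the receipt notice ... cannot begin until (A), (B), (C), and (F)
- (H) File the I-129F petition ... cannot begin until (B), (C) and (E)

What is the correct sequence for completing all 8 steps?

(B) (E) (C) (H) (F) (A) (G) (D)

Only (B) has no prerequisites, so it is first.
That leaves (E) as the only ready step → (E).
(C) needed (E), now all done → (C).
That leaves (H) as the only ready step → (H).
Next only (F) has its prerequisites met → (F).
(A) needed (B), (C), (F) and (H), now all done → (A).
(G) is the only step now ready → (G).
(D) is the only step now ready → (D).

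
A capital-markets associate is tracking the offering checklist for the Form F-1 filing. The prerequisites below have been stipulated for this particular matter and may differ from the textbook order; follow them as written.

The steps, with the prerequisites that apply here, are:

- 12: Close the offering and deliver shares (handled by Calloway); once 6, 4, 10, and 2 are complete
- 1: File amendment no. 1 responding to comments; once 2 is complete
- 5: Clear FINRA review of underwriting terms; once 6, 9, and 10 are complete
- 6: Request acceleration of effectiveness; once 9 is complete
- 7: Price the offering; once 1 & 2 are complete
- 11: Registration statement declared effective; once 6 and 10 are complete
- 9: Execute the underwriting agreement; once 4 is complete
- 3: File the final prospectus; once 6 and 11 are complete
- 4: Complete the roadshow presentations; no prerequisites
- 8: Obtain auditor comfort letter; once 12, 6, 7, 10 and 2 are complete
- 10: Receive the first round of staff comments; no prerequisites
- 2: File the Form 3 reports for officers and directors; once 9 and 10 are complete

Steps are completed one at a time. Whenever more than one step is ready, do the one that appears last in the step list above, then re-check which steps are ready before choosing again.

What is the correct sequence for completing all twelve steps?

10, 4, 9, 2, 6, 11, 3, 5, 1, 7, 12, 8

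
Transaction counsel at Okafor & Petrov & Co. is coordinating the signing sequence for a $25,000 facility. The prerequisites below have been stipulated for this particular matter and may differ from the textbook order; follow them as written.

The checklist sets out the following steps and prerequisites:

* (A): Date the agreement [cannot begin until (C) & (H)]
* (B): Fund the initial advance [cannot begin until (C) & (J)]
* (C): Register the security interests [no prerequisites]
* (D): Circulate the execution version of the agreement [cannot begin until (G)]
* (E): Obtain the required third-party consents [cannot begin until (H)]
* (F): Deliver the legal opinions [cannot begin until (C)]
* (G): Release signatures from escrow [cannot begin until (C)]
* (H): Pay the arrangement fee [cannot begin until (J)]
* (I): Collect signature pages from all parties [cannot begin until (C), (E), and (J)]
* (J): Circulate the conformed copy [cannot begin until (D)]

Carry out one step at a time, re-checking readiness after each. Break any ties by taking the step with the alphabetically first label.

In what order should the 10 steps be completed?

Only (C) has no prerequisites, so it is first.
Ready: (F) and (G). (F) has the earlier label → (F).
Next only (G) has its prerequisites met → (G).
(D) needed (G), now all done → (D).
(J) needed (D), now all done → (J).
Ready: (B) and (H). (B) has the earlier label → (B).
That leaves (H) as the only ready step → (H).
(A) and (E) are both available; (A) has the earlier label → (A).
(E) needed (H), now all done → (E).
Next only (I) has its prerequisites met → (I).

(C), (F), (G), (D), (J), (B), (H), (A), (E), (I)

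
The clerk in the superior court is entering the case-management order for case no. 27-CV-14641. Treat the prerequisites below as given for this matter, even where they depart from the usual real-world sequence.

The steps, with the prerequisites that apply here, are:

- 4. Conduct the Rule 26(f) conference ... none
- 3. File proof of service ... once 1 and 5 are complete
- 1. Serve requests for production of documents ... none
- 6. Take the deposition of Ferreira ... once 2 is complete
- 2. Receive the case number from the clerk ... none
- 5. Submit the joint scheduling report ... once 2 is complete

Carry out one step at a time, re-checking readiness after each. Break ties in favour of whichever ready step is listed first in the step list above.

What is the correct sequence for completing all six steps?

4, 1 and 2 have no prerequisites; 4 is listed earlier, so 4 is first.
1 and 2 are both available; 1 is listed earlier → 1.
2 is the only step now ready → 2.
6 and 5 are both available; 6 is listed earlier → 6.
5 is the only step now ready → 5.
3 needed 1 and 5, now all done → 3.

4, 1, 2, 6, 5, 3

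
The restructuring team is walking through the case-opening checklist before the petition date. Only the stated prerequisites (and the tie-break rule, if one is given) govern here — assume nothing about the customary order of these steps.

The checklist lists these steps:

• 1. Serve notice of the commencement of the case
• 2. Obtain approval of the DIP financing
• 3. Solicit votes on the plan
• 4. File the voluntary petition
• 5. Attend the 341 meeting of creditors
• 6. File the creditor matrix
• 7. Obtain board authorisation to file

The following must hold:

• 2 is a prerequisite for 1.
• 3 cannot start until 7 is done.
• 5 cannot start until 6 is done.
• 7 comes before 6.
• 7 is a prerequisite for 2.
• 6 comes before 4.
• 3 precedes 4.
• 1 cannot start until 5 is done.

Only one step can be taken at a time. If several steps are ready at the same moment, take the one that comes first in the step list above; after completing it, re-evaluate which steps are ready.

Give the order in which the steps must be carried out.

7, 2, 3, 6, 4, 5, 1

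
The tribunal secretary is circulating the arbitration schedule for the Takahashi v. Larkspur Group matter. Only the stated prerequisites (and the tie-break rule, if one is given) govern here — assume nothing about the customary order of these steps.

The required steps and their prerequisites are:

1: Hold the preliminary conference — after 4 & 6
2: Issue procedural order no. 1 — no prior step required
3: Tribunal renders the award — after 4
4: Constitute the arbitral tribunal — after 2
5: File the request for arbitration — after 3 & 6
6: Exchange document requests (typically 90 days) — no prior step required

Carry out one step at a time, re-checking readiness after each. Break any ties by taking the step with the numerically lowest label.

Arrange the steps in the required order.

2 4 3 6 1 5

Nothing is required for 2 and 6. 2 has the earlier label → 2 first.
4 and 6 are both available; 4 has the earlier label → 4.
3 now also ready, so the ready set is {3, 6}; 3 has the earlier label → 3.
That leaves 6 as the only ready step → 6.
Ready: 1 and 5. 1 has the earlier label → 1.
5 is the only step now ready → 5.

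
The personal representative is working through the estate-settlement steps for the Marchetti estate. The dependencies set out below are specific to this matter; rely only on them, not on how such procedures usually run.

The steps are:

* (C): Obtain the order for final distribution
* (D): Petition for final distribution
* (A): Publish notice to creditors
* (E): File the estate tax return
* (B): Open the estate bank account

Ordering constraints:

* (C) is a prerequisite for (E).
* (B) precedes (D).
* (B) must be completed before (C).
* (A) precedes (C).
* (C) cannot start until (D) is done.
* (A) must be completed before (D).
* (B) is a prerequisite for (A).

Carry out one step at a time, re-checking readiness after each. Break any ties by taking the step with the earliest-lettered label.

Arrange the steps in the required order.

(B) (A) (D) (C) (E)

(B) is the only step with nothing outstanding, so it goes first.
Next only (A) has its prerequisites met → (A).
That leaves (D) as the only ready step → (D).
(C) is the only step now ready → (C).
That leaves (E) as the only ready step → (E).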